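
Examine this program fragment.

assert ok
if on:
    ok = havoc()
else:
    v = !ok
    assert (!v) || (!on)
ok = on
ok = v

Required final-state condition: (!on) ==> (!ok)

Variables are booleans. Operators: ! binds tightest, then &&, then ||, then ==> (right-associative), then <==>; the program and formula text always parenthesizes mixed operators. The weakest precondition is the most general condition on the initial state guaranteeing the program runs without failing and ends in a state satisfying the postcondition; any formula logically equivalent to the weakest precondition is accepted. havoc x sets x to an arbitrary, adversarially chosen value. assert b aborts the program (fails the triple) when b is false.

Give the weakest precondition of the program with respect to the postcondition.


Working backward. After the program, (!on) ==> (!ok) must hold.
Before ok := v: (!on) ==> (!v)
Before ok := on: (!on) ==> (!v)
Then branch requires (!on) ==> (!v); else branch requires (ok || (!on)) && ((!on) ==> ok).
Before the if: (on ==> ((!on) ==> (!v))) && ((!on) ==> ((ok || (!on)) && ((!on) ==> ok)))
Before assert ok: ok && (on ==> ((!on) ==> (!v))) && ((!on) ==> ((ok || (!on)) && ((!on) ==> ok)))
Answer: WP = ok && (on ==> ((!on) ==> (!v))) && ((!on) ==> ((ok || (!on)) && ((!on) ==> ok)))


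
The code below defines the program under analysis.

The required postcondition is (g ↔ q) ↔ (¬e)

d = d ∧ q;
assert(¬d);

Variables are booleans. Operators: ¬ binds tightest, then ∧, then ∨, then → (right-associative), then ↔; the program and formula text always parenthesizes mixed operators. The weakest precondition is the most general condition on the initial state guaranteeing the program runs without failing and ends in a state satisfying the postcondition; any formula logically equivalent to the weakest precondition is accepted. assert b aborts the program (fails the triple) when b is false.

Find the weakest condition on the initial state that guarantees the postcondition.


Working backward. After the program, (g ↔ q) ↔ (¬e) must hold.
Before assert ¬d: (¬d) ∧ ((g ↔ q) ↔ (¬e))
Before d := d ∧ q: (¬(d ∧ q)) ∧ ((g ↔ q) ↔ (¬e))
Answer: WP = (¬(d ∧ q)) ∧ ((g ↔ q) ↔ (¬e))


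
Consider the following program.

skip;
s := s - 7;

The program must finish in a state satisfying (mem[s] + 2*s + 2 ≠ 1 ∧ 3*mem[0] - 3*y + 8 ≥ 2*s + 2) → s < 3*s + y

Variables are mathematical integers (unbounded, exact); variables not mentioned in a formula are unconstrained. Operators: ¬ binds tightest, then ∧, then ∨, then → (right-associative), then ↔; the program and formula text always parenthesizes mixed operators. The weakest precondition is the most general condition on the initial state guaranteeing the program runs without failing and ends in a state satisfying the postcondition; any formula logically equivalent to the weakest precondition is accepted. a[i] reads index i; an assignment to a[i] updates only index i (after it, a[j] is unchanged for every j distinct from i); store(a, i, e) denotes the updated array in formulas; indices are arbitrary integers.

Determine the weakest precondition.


Working backward. After the program, the postcondition (mem[s] + 2*s + 2 ≠ 1 ∧ 3*mem[0] - 3*y + 8 ≥ 2*s + 2) → s < 3*s + y must hold; in canonical form it is (mem[s] + 2*s ≠ -1 ∧ 3*mem[0] ≥ 2*s + 3*y - 6) → 2*s + y > 0.
Before s := s - 7: (mem[s - 7] + 2*s ≠ 13 ∧ 3*mem[0] ≥ 2*s + 3*y - 20) → 2*s + y > 14
Before skip: (mem[s - 7] + 2*s ≠ 13 ∧ 3*mem[0] ≥ 2*s + 3*y - 20) → 2*s + y > 14
Answer: WP = (mem[s - 7] + 2*s ≠ 13 ∧ 3*mem[0] ≥ 2*s + 3*y - 20) → 2*s + y > 14


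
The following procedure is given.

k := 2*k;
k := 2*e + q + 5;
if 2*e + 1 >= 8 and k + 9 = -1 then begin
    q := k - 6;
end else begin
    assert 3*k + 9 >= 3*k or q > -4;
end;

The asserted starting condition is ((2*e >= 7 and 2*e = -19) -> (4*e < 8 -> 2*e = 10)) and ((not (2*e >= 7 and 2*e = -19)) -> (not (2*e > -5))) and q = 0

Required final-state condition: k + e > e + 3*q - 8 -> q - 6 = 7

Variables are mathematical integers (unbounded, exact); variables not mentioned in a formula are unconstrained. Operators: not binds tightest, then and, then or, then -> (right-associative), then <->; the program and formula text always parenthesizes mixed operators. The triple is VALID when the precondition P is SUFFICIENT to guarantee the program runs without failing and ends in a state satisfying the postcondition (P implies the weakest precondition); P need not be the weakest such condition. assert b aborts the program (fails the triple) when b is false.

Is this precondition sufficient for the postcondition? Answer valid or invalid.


Working backward. After the program, the postcondition k + e > e + 3*q - 8 -> q - 6 = 7 must hold; in canonical form it is k > 3*q - 8 -> q = 13.
Then branch requires 2*k < 26 -> k = 19; else branch requires k > 3*q - 8 -> q = 13.
Before the if: ((2*e >= 7 and k = -10) -> (2*k < 26 -> k = 19)) and ((not (2*e >= 7 and k = -10)) -> (k > 3*q - 8 -> q = 13))
Before k := 2*e + q + 5: ((2*e >= 7 and 2*e + q = -15) -> (4*e + 2*q < 16 -> 2*e + q = 14)) and ((not (2*e >= 7 and 2*e + q = -15)) -> (2*e > 2*q - 13 -> q = 13))
Before k := 2*k: ((2*e >= 7 and 2*e + q = -15) -> (4*e + 2*q < 16 -> 2*e + q = 14)) and ((not (2*e >= 7 and 2*e + q = -15)) -> (2*e > 2*q - 13 -> q = 13))
The weakest precondition is ((2*e >= 7 and 2*e + q = -15) -> (4*e + 2*q < 16 -> 2*e + q = 14)) and ((not (2*e >= 7 and 2*e + q = -15)) -> (2*e > 2*q - 13 -> q = 13)).
Check whether ((2*e >= 7 and 2*e = -19) -> (4*e < 8 -> 2*e = 10)) and ((not (2*e >= 7 and 2*e = -19)) -> (not (2*e > -5))) and q = 0 implies it.
Countermodel: at the initial state e = -6, q = 0, the precondition holds but the weakest precondition fails.
Answer: invalid


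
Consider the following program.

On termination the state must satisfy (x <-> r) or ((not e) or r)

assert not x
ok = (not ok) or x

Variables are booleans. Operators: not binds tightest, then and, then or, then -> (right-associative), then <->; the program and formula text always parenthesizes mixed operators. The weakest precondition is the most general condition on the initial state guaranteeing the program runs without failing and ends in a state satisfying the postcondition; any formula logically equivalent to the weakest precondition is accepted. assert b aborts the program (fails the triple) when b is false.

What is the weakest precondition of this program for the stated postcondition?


Working backward. After the program, the postcondition (x <-> r) or ((not e) or r) must hold; in canonical form it is (x <-> r) or (not e) or r.
Before ok := (not ok) or x: (x <-> r) or (not e) or r
Before assert not x: (not x) and ((x <-> r) or (not e) or r)
Answer: WP = (not x) and ((x <-> r) or (not e) or r)


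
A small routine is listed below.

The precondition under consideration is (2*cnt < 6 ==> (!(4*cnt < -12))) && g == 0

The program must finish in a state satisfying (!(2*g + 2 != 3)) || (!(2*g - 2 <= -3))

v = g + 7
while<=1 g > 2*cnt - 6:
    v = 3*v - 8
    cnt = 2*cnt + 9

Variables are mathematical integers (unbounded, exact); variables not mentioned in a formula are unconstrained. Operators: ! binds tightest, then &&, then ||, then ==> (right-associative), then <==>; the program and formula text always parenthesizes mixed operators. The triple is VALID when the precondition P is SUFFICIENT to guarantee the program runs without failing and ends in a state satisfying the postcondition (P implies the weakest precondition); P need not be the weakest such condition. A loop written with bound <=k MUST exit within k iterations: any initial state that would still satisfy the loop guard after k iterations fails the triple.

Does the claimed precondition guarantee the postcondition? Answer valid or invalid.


Working backward. After the program, the postcondition (!(2*g + 2 != 3)) || (!(2*g - 2 <= -3)) must hold; in canonical form it is (!(2*g != 1)) || (!(2*g <= -1)).
Before the loop (bound <=1), unroll the exhaustion recursion (WP_0 = exit-now case; WP_j = one more guarded iteration, up to j = 1):
  WP_0: (!(g > 2*cnt - 6)) && ((!(2*g != 1)) || (!(2*g <= -1)))
  WP_1: (g > 2*cnt - 6 ==> ((!(g > 4*cnt + 12)) && ((!(2*g != 1)) || (!(2*g <= -1))))) && ((!(g > 2*cnt - 6)) ==> ((!(2*g != 1)) || (!(2*g <= -1))))
So before the loop: (g > 2*cnt - 6 ==> ((!(g > 4*cnt + 12)) && ((!(2*g != 1)) || (!(2*g <= -1))))) && ((!(g > 2*cnt - 6)) ==> ((!(2*g != 1)) || (!(2*g <= -1))))
Before v := g + 7: (g > 2*cnt - 6 ==> ((!(g > 4*cnt + 12)) && ((!(2*g != 1)) || (!(2*g <= -1))))) && ((!(g > 2*cnt - 6)) ==> ((!(2*g != 1)) || (!(2*g <= -1))))
The weakest precondition is (g > 2*cnt - 6 ==> ((!(g > 4*cnt + 12)) && ((!(2*g != 1)) || (!(2*g <= -1))))) && ((!(g > 2*cnt - 6)) ==> ((!(2*g != 1)) || (!(2*g <= -1)))).
Check whether (2*cnt < 6 ==> (!(4*cnt < -12))) && g == 0 implies it.
Every state satisfying the precondition satisfies the weakest precondition: the implication holds.
Answer: valid


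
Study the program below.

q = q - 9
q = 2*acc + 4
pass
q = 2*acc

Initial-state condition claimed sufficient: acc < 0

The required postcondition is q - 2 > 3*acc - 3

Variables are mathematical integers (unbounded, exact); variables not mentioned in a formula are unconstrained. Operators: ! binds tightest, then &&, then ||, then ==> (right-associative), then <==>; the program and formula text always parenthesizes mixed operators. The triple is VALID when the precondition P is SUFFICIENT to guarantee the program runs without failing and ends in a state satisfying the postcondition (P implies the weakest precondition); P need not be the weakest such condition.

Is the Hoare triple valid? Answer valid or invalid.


Working backward. After the program, the postcondition q - 2 > 3*acc - 3 must hold; in canonical form it is q > 3*acc - 1.
Before q := 2*acc: acc < 1
Before skip: acc < 1
Before q := 2*acc + 4: acc < 1
Before q := q - 9: acc < 1
The weakest precondition is acc < 1.
Check whether acc < 0 implies it.
Every state satisfying the precondition satisfies the weakest precondition: the implication holds.
Answer: valid


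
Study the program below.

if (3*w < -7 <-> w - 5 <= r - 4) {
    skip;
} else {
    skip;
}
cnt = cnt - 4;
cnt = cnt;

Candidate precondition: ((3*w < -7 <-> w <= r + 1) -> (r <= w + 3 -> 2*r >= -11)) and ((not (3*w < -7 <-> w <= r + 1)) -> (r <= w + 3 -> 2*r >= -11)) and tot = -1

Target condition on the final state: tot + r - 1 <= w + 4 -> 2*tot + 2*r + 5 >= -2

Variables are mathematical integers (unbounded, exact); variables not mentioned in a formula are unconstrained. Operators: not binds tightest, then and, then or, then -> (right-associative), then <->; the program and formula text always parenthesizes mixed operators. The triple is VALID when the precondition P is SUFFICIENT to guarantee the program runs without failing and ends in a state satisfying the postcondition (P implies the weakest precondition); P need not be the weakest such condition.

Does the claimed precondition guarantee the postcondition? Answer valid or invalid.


Working backward. After the program, the postcondition tot + r - 1 <= w + 4 -> 2*tot + 2*r + 5 >= -2 must hold; in canonical form it is r + tot <= w + 5 -> 2*r + 2*tot >= -7.
Before cnt := cnt: r + tot <= w + 5 -> 2*r + 2*tot >= -7
Before cnt := cnt - 4: r + tot <= w + 5 -> 2*r + 2*tot >= -7
Then branch requires r + tot <= w + 5 -> 2*r + 2*tot >= -7; else branch requires r + tot <= w + 5 -> 2*r + 2*tot >= -7.
Before the if: ((3*w < -7 <-> w <= r + 1) -> (r + tot <= w + 5 -> 2*r + 2*tot >= -7)) and ((not (3*w < -7 <-> w <= r + 1)) -> (r + tot <= w + 5 -> 2*r + 2*tot >= -7))
The weakest precondition is ((3*w < -7 <-> w <= r + 1) -> (r + tot <= w + 5 -> 2*r + 2*tot >= -7)) and ((not (3*w < -7 <-> w <= r + 1)) -> (r + tot <= w + 5 -> 2*r + 2*tot >= -7)).
Check whether ((3*w < -7 <-> w <= r + 1) -> (r <= w + 3 -> 2*r >= -11)) and ((not (3*w < -7 <-> w <= r + 1)) -> (r <= w + 3 -> 2*r >= -11)) and tot = -1 implies it.
Countermodel: at the initial state r = -6, tot = -1, w = -10, the precondition holds but the weakest precondition fails.
Answer: invalid


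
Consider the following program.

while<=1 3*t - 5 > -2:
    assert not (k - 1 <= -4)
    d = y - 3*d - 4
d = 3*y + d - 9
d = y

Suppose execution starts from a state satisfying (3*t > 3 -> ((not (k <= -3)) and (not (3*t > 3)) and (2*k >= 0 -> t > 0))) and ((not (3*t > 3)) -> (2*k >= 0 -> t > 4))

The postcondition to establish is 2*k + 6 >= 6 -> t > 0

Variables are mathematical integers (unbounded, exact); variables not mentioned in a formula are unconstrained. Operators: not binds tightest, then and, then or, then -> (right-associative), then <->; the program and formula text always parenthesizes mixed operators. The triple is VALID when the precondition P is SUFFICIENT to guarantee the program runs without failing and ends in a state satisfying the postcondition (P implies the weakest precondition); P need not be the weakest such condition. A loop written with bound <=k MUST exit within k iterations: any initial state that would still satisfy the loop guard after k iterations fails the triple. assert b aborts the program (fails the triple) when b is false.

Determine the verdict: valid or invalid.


Working backward. After the program, the postcondition 2*k + 6 >= 6 -> t > 0 must hold; in canonical form it is 2*k >= 0 -> t > 0.
Before d := y: 2*k >= 0 -> t > 0
Before d := 3*y + d - 9: 2*k >= 0 -> t > 0
Before the loop (bound <=1), unroll the exhaustion recursion (WP_0 = exit-now case; WP_j = one more guarded iteration, up to j = 1):
  WP_0: (not (3*t > 3)) and (2*k >= 0 -> t > 0)
  WP_1: (3*t > 3 -> ((not (k <= -3)) and (not (3*t > 3)) and (2*k >= 0 -> t > 0))) and ((not (3*t > 3)) -> (2*k >= 0 -> t > 0))
So before the loop: (3*t > 3 -> ((not (k <= -3)) and (not (3*t > 3)) and (2*k >= 0 -> t > 0))) and ((not (3*t > 3)) -> (2*k >= 0 -> t > 0))
The weakest precondition is (3*t > 3 -> ((not (k <= -3)) and (not (3*t > 3)) and (2*k >= 0 -> t > 0))) and ((not (3*t > 3)) -> (2*k >= 0 -> t > 0)).
Check whether (3*t > 3 -> ((not (k <= -3)) and (not (3*t > 3)) and (2*k >= 0 -> t > 0))) and ((not (3*t > 3)) -> (2*k >= 0 -> t > 4)) implies it.
Every state satisfying the precondition satisfies the weakest precondition: the implication holds.
Answer: valid


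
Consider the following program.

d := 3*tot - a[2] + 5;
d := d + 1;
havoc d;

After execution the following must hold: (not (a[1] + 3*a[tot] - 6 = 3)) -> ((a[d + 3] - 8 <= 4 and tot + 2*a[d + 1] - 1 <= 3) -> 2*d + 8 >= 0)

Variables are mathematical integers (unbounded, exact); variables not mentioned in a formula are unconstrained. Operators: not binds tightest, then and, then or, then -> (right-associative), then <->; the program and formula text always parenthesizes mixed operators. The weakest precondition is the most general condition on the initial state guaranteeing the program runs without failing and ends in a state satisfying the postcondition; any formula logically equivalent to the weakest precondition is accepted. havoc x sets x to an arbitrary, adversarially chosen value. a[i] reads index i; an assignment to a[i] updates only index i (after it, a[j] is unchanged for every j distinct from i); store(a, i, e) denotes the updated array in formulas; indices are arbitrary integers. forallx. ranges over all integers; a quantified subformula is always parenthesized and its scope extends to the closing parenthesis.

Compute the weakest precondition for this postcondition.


Working backward. After the program, the postcondition (not (a[1] + 3*a[tot] - 6 = 3)) -> ((a[d + 3] - 8 <= 4 and tot + 2*a[d + 1] - 1 <= 3) -> 2*d + 8 >= 0) must hold; in canonical form it is (not (a[1] + 3*a[tot] = 9)) -> ((a[d + 3] <= 12 and 2*a[d + 1] + tot <= 4) -> 2*d >= -8).
Before havoc d: forall d_1. ((not (a[1] + 3*a[tot] = 9)) -> ((a[d_1 + 3] <= 12 and 2*a[d_1 + 1] + tot <= 4) -> 2*d_1 >= -8))
Before d := d + 1: forall d_1. ((not (a[1] + 3*a[tot] = 9)) -> ((a[d_1 + 3] <= 12 and 2*a[d_1 + 1] + tot <= 4) -> 2*d_1 >= -8))
Before d := 3*tot - a[2] + 5: forall d_1. ((not (a[1] + 3*a[tot] = 9)) -> ((a[d_1 + 3] <= 12 and 2*a[d_1 + 1] + tot <= 4) -> 2*d_1 >= -8))
Answer: WP = forall d_1. ((not (a[1] + 3*a[tot] = 9)) -> ((a[d_1 + 3] <= 12 and 2*a[d_1 + 1] + tot <= 4) -> 2*d_1 >= -8))


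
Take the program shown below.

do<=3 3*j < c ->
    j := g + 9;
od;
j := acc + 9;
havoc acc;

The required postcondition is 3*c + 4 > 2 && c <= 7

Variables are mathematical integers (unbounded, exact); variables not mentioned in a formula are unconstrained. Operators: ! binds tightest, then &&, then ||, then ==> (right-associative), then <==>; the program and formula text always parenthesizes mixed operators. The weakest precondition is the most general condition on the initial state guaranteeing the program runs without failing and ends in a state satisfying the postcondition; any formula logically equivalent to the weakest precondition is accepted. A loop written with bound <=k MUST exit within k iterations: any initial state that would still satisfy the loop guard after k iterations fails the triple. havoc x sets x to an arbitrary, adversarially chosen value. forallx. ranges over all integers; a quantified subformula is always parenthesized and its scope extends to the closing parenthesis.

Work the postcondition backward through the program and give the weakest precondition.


Working backward. After the program, the postcondition 3*c + 4 > 2 && c <= 7 must hold; in canonical form it is 3*c > -2 && c <= 7.
Before havoc acc: 3*c > -2 && c <= 7
Before j := acc + 9: 3*c > -2 && c <= 7
Before the loop (bound <=3), unroll the exhaustion recursion (WP_0 = exit-now case; WP_j = one more guarded iteration, up to j = 3):
  WP_0: (!(3*j < c)) && 3*c > -2 && c <= 7
  WP_1: (3*j < c ==> ((!(3*g < c - 27)) && 3*c > -2 && c <= 7)) && ((!(3*j < c)) ==> (3*c > -2 && c <= 7))
  WP_2: (3*j < c ==> ((3*g < c - 27 ==> ((!(3*g < c - 27)) && 3*c > -2 && c <= 7)) && ((!(3*g < c - 27)) ==> (3*c > -2 && c <= 7)))) && ((!(3*j < c)) ==> (3*c > -2 && c <= 7))
  WP_3: (3*j < c ==> ((3*g < c - 27 ==> ((3*g < c - 27 ==> ((!(3*g < c - 27)) && 3*c > -2 && c <= 7)) && ((!(3*g < c - 27)) ==> (3*c > -2 && c <= 7)))) && ((!(3*g < c - 27)) ==> (3*c > -2 && c <= 7)))) && ((!(3*j < c)) ==> (3*c > -2 && c <= 7))
So before the loop: (3*j < c ==> ((3*g < c - 27 ==> ((3*g < c - 27 ==> ((!(3*g < c - 27)) && 3*c > -2 && c <= 7)) && ((!(3*g < c - 27)) ==> (3*c > -2 && c <= 7)))) && ((!(3*g < c - 27)) ==> (3*c > -2 && c <= 7)))) && ((!(3*j < c)) ==> (3*c > -2 && c <= 7))
Answer: WP = (3*j < c ==> ((3*g < c - 27 ==> ((3*g < c - 27 ==> ((!(3*g < c - 27)) && 3*c > -2 && c <= 7)) && ((!(3*g < c - 27)) ==> (3*c > -2 && c <= 7)))) && ((!(3*g < c - 27)) ==> (3*c > -2 && c <= 7)))) && ((!(3*j < c)) ==> (3*c > -2 && c <= 7))


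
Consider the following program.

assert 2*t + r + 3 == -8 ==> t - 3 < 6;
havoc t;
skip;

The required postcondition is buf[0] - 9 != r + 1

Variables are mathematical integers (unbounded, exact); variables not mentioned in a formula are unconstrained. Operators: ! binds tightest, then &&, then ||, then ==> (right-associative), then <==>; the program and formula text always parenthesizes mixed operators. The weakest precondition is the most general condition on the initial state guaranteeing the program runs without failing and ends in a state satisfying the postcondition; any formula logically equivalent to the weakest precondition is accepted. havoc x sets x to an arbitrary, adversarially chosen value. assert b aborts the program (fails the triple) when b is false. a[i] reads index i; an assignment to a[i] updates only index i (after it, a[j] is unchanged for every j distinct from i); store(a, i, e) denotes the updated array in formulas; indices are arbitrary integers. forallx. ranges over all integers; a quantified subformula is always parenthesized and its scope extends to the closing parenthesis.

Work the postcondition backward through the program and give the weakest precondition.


Working backward. After the program, the postcondition buf[0] - 9 != r + 1 must hold; in canonical form it is buf[0] != r + 10.
Before skip: buf[0] != r + 10
Before havoc t: buf[0] != r + 10
Before assert 2*t + r + 3 == -8 ==> t - 3 < 6: (r + 2*t == -11 ==> t < 9) && buf[0] != r + 10
Answer: WP = (r + 2*t == -11 ==> t < 9) && buf[0] != r + 10


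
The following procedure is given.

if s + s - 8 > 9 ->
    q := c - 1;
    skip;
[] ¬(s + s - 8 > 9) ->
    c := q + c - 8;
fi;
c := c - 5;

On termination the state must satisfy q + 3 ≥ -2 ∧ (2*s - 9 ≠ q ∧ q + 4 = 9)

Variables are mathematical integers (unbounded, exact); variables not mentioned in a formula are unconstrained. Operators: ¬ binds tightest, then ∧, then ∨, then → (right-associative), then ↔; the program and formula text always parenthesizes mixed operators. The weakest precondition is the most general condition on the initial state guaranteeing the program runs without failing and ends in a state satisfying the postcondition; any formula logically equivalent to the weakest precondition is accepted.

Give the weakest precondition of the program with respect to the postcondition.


Working backward. After the program, the postcondition q + 3 ≥ -2 ∧ (2*s - 9 ≠ q ∧ q + 4 = 9) must hold; in canonical form it is q ≥ -5 ∧ 2*s ≠ q + 9 ∧ q = 5.
Before c := c - 5: q ≥ -5 ∧ 2*s ≠ q + 9 ∧ q = 5
Then branch requires c ≥ -4 ∧ 2*s ≠ c + 8 ∧ c = 6; else branch requires q ≥ -5 ∧ 2*s ≠ q + 9 ∧ q = 5.
Before the if: (2*s > 17 → (c ≥ -4 ∧ 2*s ≠ c + 8 ∧ c = 6)) ∧ ((¬(2*s > 17)) → (q ≥ -5 ∧ 2*s ≠ q + 9 ∧ q = 5))
Answer: WP = (2*s > 17 → (c ≥ -4 ∧ 2*s ≠ c + 8 ∧ c = 6)) ∧ ((¬(2*s > 17)) → (q ≥ -5 ∧ 2*s ≠ q + 9 ∧ q = 5))


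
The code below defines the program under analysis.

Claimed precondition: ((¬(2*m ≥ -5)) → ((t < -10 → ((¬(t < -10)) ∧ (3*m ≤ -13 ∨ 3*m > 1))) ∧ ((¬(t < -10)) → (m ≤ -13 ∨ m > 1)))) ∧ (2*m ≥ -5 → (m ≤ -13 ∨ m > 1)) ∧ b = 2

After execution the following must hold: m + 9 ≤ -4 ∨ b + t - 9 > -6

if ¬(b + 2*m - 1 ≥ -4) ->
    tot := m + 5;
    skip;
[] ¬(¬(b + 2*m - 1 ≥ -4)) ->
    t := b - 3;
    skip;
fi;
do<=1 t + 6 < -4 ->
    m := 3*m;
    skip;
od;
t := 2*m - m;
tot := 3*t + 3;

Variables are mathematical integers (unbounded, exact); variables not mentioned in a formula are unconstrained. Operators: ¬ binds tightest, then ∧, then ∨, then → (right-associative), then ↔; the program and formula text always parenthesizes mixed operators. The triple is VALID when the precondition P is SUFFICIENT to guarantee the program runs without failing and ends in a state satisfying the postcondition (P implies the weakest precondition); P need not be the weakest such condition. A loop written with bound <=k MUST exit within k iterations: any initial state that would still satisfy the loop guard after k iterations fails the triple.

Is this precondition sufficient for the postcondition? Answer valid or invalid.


Working backward. After the program, the postcondition m + 9 ≤ -4 ∨ b + t - 9 > -6 must hold; in canonical form it is m ≤ -13 ∨ b + t > 3.
Before tot := 3*t + 3: m ≤ -13 ∨ b + t > 3
Before t := 2*m - m: m ≤ -13 ∨ b + m > 3
Before the loop (bound <=1), unroll the exhaustion recursion (WP_0 = exit-now case; WP_j = one more guarded iteration, up to j = 1):
  WP_0: (¬(t < -10)) ∧ (m ≤ -13 ∨ b + m > 3)
  WP_1: (t < -10 → ((¬(t < -10)) ∧ (3*m ≤ -13 ∨ b + 3*m > 3))) ∧ ((¬(t < -10)) → (m ≤ -13 ∨ b + m > 3))
So before the loop: (t < -10 → ((¬(t < -10)) ∧ (3*m ≤ -13 ∨ b + 3*m > 3))) ∧ ((¬(t < -10)) → (m ≤ -13 ∨ b + m > 3))
Then branch requires (t < -10 → ((¬(t < -10)) ∧ (3*m ≤ -13 ∨ b + 3*m > 3))) ∧ ((¬(t < -10)) → (m ≤ -13 ∨ b + m > 3)); else branch requires (b < -7 → ((¬(b < -7)) ∧ (3*m ≤ -13 ∨ b + 3*m > 3))) ∧ ((¬(b < -7)) → (m ≤ -13 ∨ b + m > 3)).
Before the if: ((¬(b + 2*m ≥ -3)) → ((t < -10 → ((¬(t < -10)) ∧ (3*m ≤ -13 ∨ b + 3*m > 3))) ∧ ((¬(t < -10)) → (m ≤ -13 ∨ b + m > 3)))) ∧ (b + 2*m ≥ -3 → ((b < -7 → ((¬(b < -7)) ∧ (3*m ≤ -13 ∨ b + 3*m > 3))) ∧ ((¬(b < -7)) → (m ≤ -13 ∨ b + m > 3))))
The weakest precondition is ((¬(b + 2*m ≥ -3)) → ((t < -10 → ((¬(t < -10)) ∧ (3*m ≤ -13 ∨ b + 3*m > 3))) ∧ ((¬(t < -10)) → (m ≤ -13 ∨ b + m > 3)))) ∧ (b + 2*m ≥ -3 → ((b < -7 → ((¬(b < -7)) ∧ (3*m ≤ -13 ∨ b + 3*m > 3))) ∧ ((¬(b < -7)) → (m ≤ -13 ∨ b + m > 3)))).
Check whether ((¬(2*m ≥ -5)) → ((t < -10 → ((¬(t < -10)) ∧ (3*m ≤ -13 ∨ 3*m > 1))) ∧ ((¬(t < -10)) → (m ≤ -13 ∨ m > 1)))) ∧ (2*m ≥ -5 → (m ≤ -13 ∨ m > 1)) ∧ b = 2 implies it.
Every state satisfying the precondition satisfies the weakest precondition: the implication holds.
Answer: valid


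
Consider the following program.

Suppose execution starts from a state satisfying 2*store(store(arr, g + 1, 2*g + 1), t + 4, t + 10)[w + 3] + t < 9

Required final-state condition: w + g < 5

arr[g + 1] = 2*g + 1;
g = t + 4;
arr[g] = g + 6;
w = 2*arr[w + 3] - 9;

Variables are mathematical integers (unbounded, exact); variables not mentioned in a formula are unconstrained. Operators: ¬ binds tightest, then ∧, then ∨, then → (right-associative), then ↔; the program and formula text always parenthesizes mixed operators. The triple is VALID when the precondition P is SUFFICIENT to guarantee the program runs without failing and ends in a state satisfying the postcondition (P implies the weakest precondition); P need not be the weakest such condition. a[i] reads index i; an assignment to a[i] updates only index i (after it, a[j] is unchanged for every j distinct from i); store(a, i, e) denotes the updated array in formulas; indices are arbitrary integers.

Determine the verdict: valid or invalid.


Working backward. After the program, the postcondition w + g < 5 must hold; in canonical form it is g + w < 5.
Before w := 2*arr[w + 3] - 9: 2*arr[w + 3] + g < 14
Before arr[g] := g + 6: 2*store(arr, g, g + 6)[w + 3] + g < 14
Before g := t + 4: 2*store(arr, t + 4, t + 10)[w + 3] + t < 10
Before arr[g + 1] := 2*g + 1: 2*store(store(arr, g + 1, 2*g + 1), t + 4, t + 10)[w + 3] + t < 10
The weakest precondition is 2*store(store(arr, g + 1, 2*g + 1), t + 4, t + 10)[w + 3] + t < 10.
Check whether 2*store(store(arr, g + 1, 2*g + 1), t + 4, t + 10)[w + 3] + t < 9 implies it.
Every state satisfying the precondition satisfies the weakest precondition: the implication holds.
Answer: valid


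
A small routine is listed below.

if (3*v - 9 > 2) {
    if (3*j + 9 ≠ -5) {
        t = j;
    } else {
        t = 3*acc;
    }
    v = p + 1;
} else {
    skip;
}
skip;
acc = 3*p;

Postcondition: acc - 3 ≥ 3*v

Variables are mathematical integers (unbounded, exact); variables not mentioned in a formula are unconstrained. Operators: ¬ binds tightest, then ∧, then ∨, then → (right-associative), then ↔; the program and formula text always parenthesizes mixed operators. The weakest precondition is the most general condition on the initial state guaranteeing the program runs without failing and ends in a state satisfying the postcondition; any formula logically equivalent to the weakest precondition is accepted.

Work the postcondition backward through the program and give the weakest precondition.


Working backward. After the program, the postcondition acc - 3 ≥ 3*v must hold; in canonical form it is acc ≥ 3*v + 3.
Before acc := 3*p: 3*p ≥ 3*v + 3
Before skip: 3*p ≥ 3*v + 3
Then branch requires false; else branch requires 3*p ≥ 3*v + 3.
Before the if: (¬(3*v > 11)) ∧ ((¬(3*v > 11)) → 3*p ≥ 3*v + 3)
Answer: WP = (¬(3*v > 11)) ∧ ((¬(3*v > 11)) → 3*p ≥ 3*v + 3)


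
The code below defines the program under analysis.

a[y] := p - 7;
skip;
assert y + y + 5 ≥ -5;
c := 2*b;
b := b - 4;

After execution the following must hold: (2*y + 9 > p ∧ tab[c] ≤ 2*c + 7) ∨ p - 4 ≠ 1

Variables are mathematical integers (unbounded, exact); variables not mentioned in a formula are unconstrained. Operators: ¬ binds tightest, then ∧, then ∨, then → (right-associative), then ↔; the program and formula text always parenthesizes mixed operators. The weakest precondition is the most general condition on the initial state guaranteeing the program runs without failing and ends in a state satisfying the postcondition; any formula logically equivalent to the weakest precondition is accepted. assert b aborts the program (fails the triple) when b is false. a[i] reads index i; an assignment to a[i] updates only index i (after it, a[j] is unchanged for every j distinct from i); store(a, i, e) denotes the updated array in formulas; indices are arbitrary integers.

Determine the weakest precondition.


Working backward. After the program, the postcondition (2*y + 9 > p ∧ tab[c] ≤ 2*c + 7) ∨ p - 4 ≠ 1 must hold; in canonical form it is (2*y > p - 9 ∧ tab[c] ≤ 2*c + 7) ∨ p ≠ 5.
Before b := b - 4: (2*y > p - 9 ∧ tab[c] ≤ 2*c + 7) ∨ p ≠ 5
Before c := 2*b: (2*y > p - 9 ∧ tab[2*b] ≤ 4*b + 7) ∨ p ≠ 5
Before assert y + y + 5 ≥ -5: 2*y ≥ -10 ∧ ((2*y > p - 9 ∧ tab[2*b] ≤ 4*b + 7) ∨ p ≠ 5)
Before skip: 2*y ≥ -10 ∧ ((2*y > p - 9 ∧ tab[2*b] ≤ 4*b + 7) ∨ p ≠ 5)
Before a[y] := p - 7: 2*y ≥ -10 ∧ ((2*y > p - 9 ∧ tab[2*b] ≤ 4*b + 7) ∨ p ≠ 5)
Answer: WP = 2*y ≥ -10 ∧ ((2*y > p - 9 ∧ tab[2*b] ≤ 4*b + 7) ∨ p ≠ 5)


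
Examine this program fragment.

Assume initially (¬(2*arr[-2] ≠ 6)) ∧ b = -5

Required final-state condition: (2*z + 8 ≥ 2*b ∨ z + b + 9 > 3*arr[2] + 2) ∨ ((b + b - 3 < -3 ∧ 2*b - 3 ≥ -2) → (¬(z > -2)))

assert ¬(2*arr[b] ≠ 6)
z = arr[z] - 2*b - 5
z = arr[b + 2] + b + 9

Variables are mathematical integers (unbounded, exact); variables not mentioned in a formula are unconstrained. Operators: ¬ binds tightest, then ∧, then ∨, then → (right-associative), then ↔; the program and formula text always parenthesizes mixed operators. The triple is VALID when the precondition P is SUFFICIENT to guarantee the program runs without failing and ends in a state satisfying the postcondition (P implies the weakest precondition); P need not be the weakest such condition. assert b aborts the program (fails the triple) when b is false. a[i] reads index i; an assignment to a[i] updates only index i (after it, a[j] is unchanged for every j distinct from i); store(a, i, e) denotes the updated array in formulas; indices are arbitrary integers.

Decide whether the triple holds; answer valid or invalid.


Working backward. After the program, the postcondition (2*z + 8 ≥ 2*b ∨ z + b + 9 > 3*arr[2] + 2) ∨ ((b + b - 3 < -3 ∧ 2*b - 3 ≥ -2) → (¬(z > -2))) must hold; in canonical form it is 2*z ≥ 2*b - 8 ∨ b + z > 3*arr[2] - 7 ∨ ((2*b < 0 ∧ 2*b ≥ 1) → (¬(z > -2))).
Before z := arr[b + 2] + b + 9: 2*arr[b + 2] ≥ -26 ∨ arr[b + 2] + 2*b > 3*arr[2] - 16 ∨ ((2*b < 0 ∧ 2*b ≥ 1) → (¬(arr[b + 2] + b > -11)))
Before z := arr[z] - 2*b - 5: 2*arr[b + 2] ≥ -26 ∨ arr[b + 2] + 2*b > 3*arr[2] - 16 ∨ ((2*b < 0 ∧ 2*b ≥ 1) → (¬(arr[b + 2] + b > -11)))
Before assert ¬(2*arr[b] ≠ 6): (¬(2*arr[b] ≠ 6)) ∧ (2*arr[b + 2] ≥ -26 ∨ arr[b + 2] + 2*b > 3*arr[2] - 16 ∨ ((2*b < 0 ∧ 2*b ≥ 1) → (¬(arr[b + 2] + b > -11))))
The weakest precondition is (¬(2*arr[b] ≠ 6)) ∧ (2*arr[b + 2] ≥ -26 ∨ arr[b + 2] + 2*b > 3*arr[2] - 16 ∨ ((2*b < 0 ∧ 2*b ≥ 1) → (¬(arr[b + 2] + b > -11)))).
Check whether (¬(2*arr[-2] ≠ 6)) ∧ b = -5 implies it.
Countermodel: at the initial state arr = {[-5] = 2, [-3] = 3, [-2] = 3, [2] = 3, elsewhere 3}, b = -5, the precondition holds but the weakest precondition fails.
Answer: invalid


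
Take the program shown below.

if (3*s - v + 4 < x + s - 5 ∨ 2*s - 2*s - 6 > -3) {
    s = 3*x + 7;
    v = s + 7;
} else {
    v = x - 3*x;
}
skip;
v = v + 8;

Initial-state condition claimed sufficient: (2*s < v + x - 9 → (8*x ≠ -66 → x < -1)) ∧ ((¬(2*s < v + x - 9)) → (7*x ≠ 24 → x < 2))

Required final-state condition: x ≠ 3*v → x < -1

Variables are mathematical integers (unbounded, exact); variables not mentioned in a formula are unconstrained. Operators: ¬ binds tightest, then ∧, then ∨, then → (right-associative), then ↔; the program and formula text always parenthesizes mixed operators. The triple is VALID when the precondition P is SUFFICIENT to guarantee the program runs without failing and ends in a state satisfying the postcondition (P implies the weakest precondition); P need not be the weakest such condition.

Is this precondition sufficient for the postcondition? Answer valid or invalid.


Working backward. After the program, x ≠ 3*v → x < -1 must hold.
Before v := v + 8: x ≠ 3*v + 24 → x < -1
Before skip: x ≠ 3*v + 24 → x < -1
Then branch requires 8*x ≠ -66 → x < -1; else branch requires 7*x ≠ 24 → x < -1.
Before the if: (2*s < v + x - 9 → (8*x ≠ -66 → x < -1)) ∧ ((¬(2*s < v + x - 9)) → (7*x ≠ 24 → x < -1))
The weakest precondition is (2*s < v + x - 9 → (8*x ≠ -66 → x < -1)) ∧ ((¬(2*s < v + x - 9)) → (7*x ≠ 24 → x < -1)).
Check whether (2*s < v + x - 9 → (8*x ≠ -66 → x < -1)) ∧ ((¬(2*s < v + x - 9)) → (7*x ≠ 24 → x < 2)) implies it.
Countermodel: at the initial state s = 0, v = 10, x = -1, the precondition holds but the weakest precondition fails.
Answer: invalid


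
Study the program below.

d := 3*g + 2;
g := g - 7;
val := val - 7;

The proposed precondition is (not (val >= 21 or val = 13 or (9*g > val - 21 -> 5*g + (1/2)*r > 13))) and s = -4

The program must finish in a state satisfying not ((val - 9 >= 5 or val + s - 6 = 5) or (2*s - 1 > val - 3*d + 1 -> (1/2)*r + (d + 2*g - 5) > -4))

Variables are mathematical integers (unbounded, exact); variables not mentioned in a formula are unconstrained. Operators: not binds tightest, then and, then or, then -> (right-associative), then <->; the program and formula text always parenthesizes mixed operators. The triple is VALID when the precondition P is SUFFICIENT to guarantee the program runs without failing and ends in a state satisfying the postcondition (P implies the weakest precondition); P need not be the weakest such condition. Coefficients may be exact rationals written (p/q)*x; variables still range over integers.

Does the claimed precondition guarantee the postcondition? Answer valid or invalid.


Working backward. After the program, the postcondition not ((val - 9 >= 5 or val + s - 6 = 5) or (2*s - 1 > val - 3*d + 1 -> (1/2)*r + (d + 2*g - 5) > -4)) must hold; in canonical form it is not (val >= 14 or s + val = 11 or (3*d + 2*s > val + 2 -> d + 2*g + (1/2)*r > 1)).
Before val := val - 7: not (val >= 21 or s + val = 18 or (3*d + 2*s > val - 5 -> d + 2*g + (1/2)*r > 1))
Before g := g - 7: not (val >= 21 or s + val = 18 or (3*d + 2*s > val - 5 -> d + 2*g + (1/2)*r > 15))
Before d := 3*g + 2: not (val >= 21 or s + val = 18 or (9*g + 2*s > val - 11 -> 5*g + (1/2)*r > 13))
The weakest precondition is not (val >= 21 or s + val = 18 or (9*g + 2*s > val - 11 -> 5*g + (1/2)*r > 13)).
Check whether (not (val >= 21 or val = 13 or (9*g > val - 21 -> 5*g + (1/2)*r > 13))) and s = -4 implies it.
Countermodel: at the initial state g = 0, r = 26, s = -4, val = 3, the precondition holds but the weakest precondition fails.
Answer: invalid


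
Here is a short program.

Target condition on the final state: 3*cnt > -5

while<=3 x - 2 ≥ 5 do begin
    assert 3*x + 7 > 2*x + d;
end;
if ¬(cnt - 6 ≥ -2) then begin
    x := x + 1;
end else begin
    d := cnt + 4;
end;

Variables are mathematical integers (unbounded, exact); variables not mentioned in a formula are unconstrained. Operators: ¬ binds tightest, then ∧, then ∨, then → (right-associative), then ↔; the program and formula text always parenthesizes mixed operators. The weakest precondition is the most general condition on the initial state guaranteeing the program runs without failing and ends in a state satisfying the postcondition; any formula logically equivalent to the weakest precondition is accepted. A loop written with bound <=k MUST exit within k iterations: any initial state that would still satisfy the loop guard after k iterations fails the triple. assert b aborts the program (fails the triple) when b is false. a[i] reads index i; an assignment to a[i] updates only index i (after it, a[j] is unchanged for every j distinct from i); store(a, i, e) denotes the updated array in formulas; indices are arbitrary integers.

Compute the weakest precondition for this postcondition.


Working backward. After the program, 3*cnt > -5 must hold.
Then branch requires 3*cnt > -5; else branch requires 3*cnt > -5.
Before the if: ((¬(cnt ≥ 4)) → 3*cnt > -5) ∧ (cnt ≥ 4 → 3*cnt > -5)
Before the loop (bound <=3), unroll the exhaustion recursion (WP_0 = exit-now case; WP_j = one more guarded iteration, up to j = 3):
  WP_0: (¬(x ≥ 7)) ∧ ((¬(cnt ≥ 4)) → 3*cnt > -5) ∧ (cnt ≥ 4 → 3*cnt > -5)
  WP_1: (x ≥ 7 → (x > d - 7 ∧ (¬(x ≥ 7)) ∧ ((¬(cnt ≥ 4)) → 3*cnt > -5) ∧ (cnt ≥ 4 → 3*cnt > -5))) ∧ ((¬(x ≥ 7)) → (((¬(cnt ≥ 4)) → 3*cnt > -5) ∧ (cnt ≥ 4 → 3*cnt > -5)))
  WP_2: (x ≥ 7 → (x > d - 7 ∧ (x ≥ 7 → (x > d - 7 ∧ (¬(x ≥ 7)) ∧ ((¬(cnt ≥ 4)) → 3*cnt > -5) ∧ (cnt ≥ 4 → 3*cnt > -5))) ∧ ((¬(x ≥ 7)) → (((¬(cnt ≥ 4)) → 3*cnt > -5) ∧ (cnt ≥ 4 → 3*cnt > -5))))) ∧ ((¬(x ≥ 7)) → (((¬(cnt ≥ 4)) → 3*cnt > -5) ∧ (cnt ≥ 4 → 3*cnt > -5)))
  WP_3: (x ≥ 7 → (x > d - 7 ∧ (x ≥ 7 → (x > d - 7 ∧ (x ≥ 7 → (x > d - 7 ∧ (¬(x ≥ 7)) ∧ ((¬(cnt ≥ 4)) → 3*cnt > -5) ∧ (cnt ≥ 4 → 3*cnt > -5))) ∧ ((¬(x ≥ 7)) → (((¬(cnt ≥ 4)) → 3*cnt > -5) ∧ (cnt ≥ 4 → 3*cnt > -5))))) ∧ ((¬(x ≥ 7)) → (((¬(cnt ≥ 4)) → 3*cnt > -5) ∧ (cnt ≥ 4 → 3*cnt > -5))))) ∧ ((¬(x ≥ 7)) → (((¬(cnt ≥ 4)) → 3*cnt > -5) ∧ (cnt ≥ 4 → 3*cnt > -5)))
So before the loop: (x ≥ 7 → (x > d - 7 ∧ (x ≥ 7 → (x > d - 7 ∧ (x ≥ 7 → (x > d - 7 ∧ (¬(x ≥ 7)) ∧ ((¬(cnt ≥ 4)) → 3*cnt > -5) ∧ (cnt ≥ 4 → 3*cnt > -5))) ∧ ((¬(x ≥ 7)) → (((¬(cnt ≥ 4)) → 3*cnt > -5) ∧ (cnt ≥ 4 → 3*cnt > -5))))) ∧ ((¬(x ≥ 7)) → (((¬(cnt ≥ 4)) → 3*cnt > -5) ∧ (cnt ≥ 4 → 3*cnt > -5))))) ∧ ((¬(x ≥ 7)) → (((¬(cnt ≥ 4)) → 3*cnt > -5) ∧ (cnt ≥ 4 → 3*cnt > -5)))
Answer: WP = (x ≥ 7 → (x > d - 7 ∧ (x ≥ 7 → (x > d - 7 ∧ (x ≥ 7 → (x > d - 7 ∧ (¬(x ≥ 7)) ∧ ((¬(cnt ≥ 4)) → 3*cnt > -5) ∧ (cnt ≥ 4 → 3*cnt > -5))) ∧ ((¬(x ≥ 7)) → (((¬(cnt ≥ 4)) → 3*cnt > -5) ∧ (cnt ≥ 4 → 3*cnt > -5))))) ∧ ((¬(x ≥ 7)) → (((¬(cnt ≥ 4)) → 3*cnt > -5) ∧ (cnt ≥ 4 → 3*cnt > -5))))) ∧ ((¬(x ≥ 7)) → (((¬(cnt ≥ 4)) → 3*cnt > -5) ∧ (cnt ≥ 4 → 3*cnt > -5)))


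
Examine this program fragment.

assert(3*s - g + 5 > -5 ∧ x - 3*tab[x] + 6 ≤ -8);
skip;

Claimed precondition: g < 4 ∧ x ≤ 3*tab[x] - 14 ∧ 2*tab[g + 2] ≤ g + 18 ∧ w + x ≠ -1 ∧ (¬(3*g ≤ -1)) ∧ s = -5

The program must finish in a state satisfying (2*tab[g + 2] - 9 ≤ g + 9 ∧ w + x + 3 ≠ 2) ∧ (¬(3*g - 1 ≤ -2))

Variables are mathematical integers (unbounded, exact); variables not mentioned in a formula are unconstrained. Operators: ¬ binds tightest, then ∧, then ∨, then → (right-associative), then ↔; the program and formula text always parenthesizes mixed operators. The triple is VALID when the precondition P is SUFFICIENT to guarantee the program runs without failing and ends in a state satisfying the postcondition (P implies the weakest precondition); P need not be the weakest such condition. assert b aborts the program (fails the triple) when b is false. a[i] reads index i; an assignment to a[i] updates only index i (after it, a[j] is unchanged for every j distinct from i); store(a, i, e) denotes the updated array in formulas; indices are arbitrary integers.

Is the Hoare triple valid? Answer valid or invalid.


Working backward. After the program, the postcondition (2*tab[g + 2] - 9 ≤ g + 9 ∧ w + x + 3 ≠ 2) ∧ (¬(3*g - 1 ≤ -2)) must hold; in canonical form it is 2*tab[g + 2] ≤ g + 18 ∧ w + x ≠ -1 ∧ (¬(3*g ≤ -1)).
Before skip: 2*tab[g + 2] ≤ g + 18 ∧ w + x ≠ -1 ∧ (¬(3*g ≤ -1))
Before assert 3*s - g + 5 > -5 ∧ x - 3*tab[x] + 6 ≤ -8: 3*s > g - 10 ∧ x ≤ 3*tab[x] - 14 ∧ 2*tab[g + 2] ≤ g + 18 ∧ w + x ≠ -1 ∧ (¬(3*g ≤ -1))
The weakest precondition is 3*s > g - 10 ∧ x ≤ 3*tab[x] - 14 ∧ 2*tab[g + 2] ≤ g + 18 ∧ w + x ≠ -1 ∧ (¬(3*g ≤ -1)).
Check whether g < 4 ∧ x ≤ 3*tab[x] - 14 ∧ 2*tab[g + 2] ≤ g + 18 ∧ w + x ≠ -1 ∧ (¬(3*g ≤ -1)) ∧ s = -5 implies it.
Countermodel: at the initial state g = 3, s = -5, tab = {[1] = 5, [5] = 0, elsewhere 5}, w = -1, x = 1, the precondition holds but the weakest precondition fails.
Answer: invalid
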